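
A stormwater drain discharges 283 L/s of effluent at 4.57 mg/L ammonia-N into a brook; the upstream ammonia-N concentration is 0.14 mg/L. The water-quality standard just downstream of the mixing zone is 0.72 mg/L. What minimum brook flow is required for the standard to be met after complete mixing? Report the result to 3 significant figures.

1880 L/s

Set C_mix = 0.72: (Q·0.1400 + 283.0·4.570) / (Q + 283.0) = 0.72
→ Q = 283.0·(4.570 − 0.72)/(0.72 − 0.1400) = 1879 L/s.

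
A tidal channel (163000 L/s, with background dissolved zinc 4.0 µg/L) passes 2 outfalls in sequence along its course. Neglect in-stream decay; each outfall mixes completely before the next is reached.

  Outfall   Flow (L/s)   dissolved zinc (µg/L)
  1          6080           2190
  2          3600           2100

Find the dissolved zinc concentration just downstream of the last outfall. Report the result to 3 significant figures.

125 µg/L

Outfall 1: combined Q = 169100 L/s; C = (163000·4.000 + 6080·2190)/169100 = 82.61 µg/L.
Outfall 2: combined Q = 172700 L/s; C = (169100·82.61 + 3600·2100)/172700 = 124.7 µg/L.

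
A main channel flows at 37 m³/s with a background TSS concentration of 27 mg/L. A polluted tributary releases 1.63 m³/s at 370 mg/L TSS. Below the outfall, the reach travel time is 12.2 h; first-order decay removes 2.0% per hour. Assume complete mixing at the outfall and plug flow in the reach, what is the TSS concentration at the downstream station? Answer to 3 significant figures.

After mixing, C = (37.00·27.00 + 1.630·370.0) / 38.63 = 1602/38.63 = 41.47 mg/L.
2.0%/h lost → k = −ln(1 − 0.02) = 0.02020 h⁻¹.
Applying C = C₀e^(−kt): 41.47 × 0.7816 = 32.41 mg/L.

32.4 mg/L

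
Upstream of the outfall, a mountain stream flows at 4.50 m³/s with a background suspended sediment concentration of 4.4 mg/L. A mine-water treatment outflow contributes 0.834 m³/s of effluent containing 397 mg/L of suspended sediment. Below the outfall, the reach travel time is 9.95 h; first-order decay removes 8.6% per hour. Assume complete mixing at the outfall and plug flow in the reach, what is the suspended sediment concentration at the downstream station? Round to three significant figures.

Conservation of mass: C = (4.500·4.400 + 0.8340·397.0) / 5.334 = 350.9/5.334 = 65.79 mg/L.
8.6%/h lost → k = −ln(1 − 0.086) = 0.08992 h⁻¹.
Decay over the reach: 65.79·exp(−kt) = 65.79·0.4087 = 26.89 mg/L.

26.9 mg/L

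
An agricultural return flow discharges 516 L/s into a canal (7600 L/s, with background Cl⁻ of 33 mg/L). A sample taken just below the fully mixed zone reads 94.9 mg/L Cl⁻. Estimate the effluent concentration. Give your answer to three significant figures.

Mass balance: 7600·33.00 + 516.0·Cₑ = 8116·94.90
→ Cₑ = (8116·94.90 − 7600·33.00) / 516.0 = 1007 mg/L.

1010 mg/L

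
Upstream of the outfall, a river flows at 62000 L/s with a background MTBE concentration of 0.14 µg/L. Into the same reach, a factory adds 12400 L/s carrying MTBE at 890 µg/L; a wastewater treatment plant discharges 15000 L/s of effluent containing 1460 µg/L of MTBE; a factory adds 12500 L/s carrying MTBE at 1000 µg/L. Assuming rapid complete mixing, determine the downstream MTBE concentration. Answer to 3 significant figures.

446 µg/L

Mass balance: C = (62000·0.1400 + 12400·890.0 + 15000·1460 + 12500·1000) / 101900 = 45440000/101900 = 446.0 µg/L.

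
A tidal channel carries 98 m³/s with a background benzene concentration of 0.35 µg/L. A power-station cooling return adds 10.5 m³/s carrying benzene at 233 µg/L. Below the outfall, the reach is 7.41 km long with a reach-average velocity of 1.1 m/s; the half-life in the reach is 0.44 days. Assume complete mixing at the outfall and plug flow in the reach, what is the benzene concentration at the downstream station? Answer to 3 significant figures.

Flow-weighted average: C = (98.00·0.3500 + 10.50·233.0) / 108.5 = 2481/108.5 = 22.86 µg/L.
Travel time t = 7.41·1000 / 1.1 = 6736 s = 1.871 h.
Half-life 0.44 d → k = ln 2 / 0.44 = 1.575 d⁻¹.
Decay over the reach: 22.86·exp(−kt) = 22.86·0.8844 = 20.22 µg/L.

20.2 µg/L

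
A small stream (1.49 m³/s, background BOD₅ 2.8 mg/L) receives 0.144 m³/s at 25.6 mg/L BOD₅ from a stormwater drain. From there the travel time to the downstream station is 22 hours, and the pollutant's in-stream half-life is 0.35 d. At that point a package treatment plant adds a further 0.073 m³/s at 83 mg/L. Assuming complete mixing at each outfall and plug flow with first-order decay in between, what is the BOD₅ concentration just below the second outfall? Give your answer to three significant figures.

Flow-weighted average: C = (1.490·2.800 + 0.1440·25.60) / 1.634 = 7.858/1.634 = 4.809 mg/L; combined flow 1.634 m³/s.
Half-life 0.35 d → k = ln 2 / 0.35 = 1.980 d⁻¹.
Applying C = C₀e^(−kt): 4.809 × 0.1628 = 0.7828 mg/L.
At the second outfall, C = (1.634·0.7828 + 0.07300·83.00) / (1.634 + 0.07300) = 4.299 mg/L.

4.30 mg/L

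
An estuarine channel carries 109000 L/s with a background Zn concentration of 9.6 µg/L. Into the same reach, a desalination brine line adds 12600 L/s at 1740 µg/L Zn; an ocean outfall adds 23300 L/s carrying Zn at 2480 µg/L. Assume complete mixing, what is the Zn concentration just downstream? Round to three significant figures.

Flow-weighted average: C = (109000·9.600 + 12600·1740 + 23300·2480) / 144900 = 80750000/144900 = 557.3 µg/L.

557 µg/L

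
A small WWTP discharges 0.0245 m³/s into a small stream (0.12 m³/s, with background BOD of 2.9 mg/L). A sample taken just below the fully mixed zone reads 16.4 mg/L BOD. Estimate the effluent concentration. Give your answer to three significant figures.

Mass balance: 0.1200·2.900 + 0.02450·Cₑ = 0.1445·16.40
→ Cₑ = (0.1445·16.40 − 0.1200·2.900) / 0.02450 = 82.52 mg/L.

82.5 mg/L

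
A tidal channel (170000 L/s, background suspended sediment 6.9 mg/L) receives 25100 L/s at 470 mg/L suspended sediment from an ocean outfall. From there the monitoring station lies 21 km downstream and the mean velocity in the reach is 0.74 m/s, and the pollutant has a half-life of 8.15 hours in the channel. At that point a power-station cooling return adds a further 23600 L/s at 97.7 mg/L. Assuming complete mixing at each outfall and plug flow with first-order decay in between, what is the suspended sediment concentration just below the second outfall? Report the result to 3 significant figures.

Mixed concentration C = ΣQC/ΣQ = (170000·6.900 + 25100·470.0) / 195100 = 12970000/195100 = 66.48 mg/L; combined flow 195100 L/s.
Travel time t = 21·1000 / 0.74 = 28380 s = 7.883 h.
Half-life 8.15 h → k = ln 2 / 8.15 = 0.08505 h⁻¹ = 2.041 d⁻¹.
Decay over the reach: 66.48·exp(−kt) = 66.48·0.5115 = 34.00 mg/L.
Second outfall: C = (195100·34.00 + 23600·97.70)/218700 = 40.88 mg/L.

40.9 mg/L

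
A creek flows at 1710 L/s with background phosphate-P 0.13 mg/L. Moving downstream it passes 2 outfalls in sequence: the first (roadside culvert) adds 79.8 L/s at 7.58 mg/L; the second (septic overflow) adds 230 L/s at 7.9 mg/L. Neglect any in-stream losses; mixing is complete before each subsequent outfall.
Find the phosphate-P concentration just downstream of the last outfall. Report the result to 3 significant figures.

Below outfall 1: Q → 1790 L/s, C = (1710·0.1300 + 79.80·7.580)/1790 = 0.4622 mg/L.
Below outfall 2: Q → 2020 L/s, C = (1790·0.4622 + 230.0·7.900)/2020 = 1.309 mg/L.

1.31 mg/L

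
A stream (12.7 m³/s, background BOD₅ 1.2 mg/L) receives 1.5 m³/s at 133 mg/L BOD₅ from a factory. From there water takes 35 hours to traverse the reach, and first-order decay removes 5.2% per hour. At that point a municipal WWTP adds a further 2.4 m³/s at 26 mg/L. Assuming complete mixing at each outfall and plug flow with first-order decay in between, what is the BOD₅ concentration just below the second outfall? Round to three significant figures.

5.75 mg/L

Mixed concentration C = ΣQC/ΣQ = (12.70·1.200 + 1.500·133.0) / 14.20 = 214.7/14.20 = 15.12 mg/L; combined flow 14.20 m³/s.
5.2%/h lost → k = −ln(1 − 0.052) = 0.05340 h⁻¹.
After decay, C = 15.12 × e^(−kt) = 15.12 × 0.1543 = 2.333 mg/L.
Second outfall: C = (14.20·2.333 + 2.400·26.00)/16.60 = 5.755 mg/L.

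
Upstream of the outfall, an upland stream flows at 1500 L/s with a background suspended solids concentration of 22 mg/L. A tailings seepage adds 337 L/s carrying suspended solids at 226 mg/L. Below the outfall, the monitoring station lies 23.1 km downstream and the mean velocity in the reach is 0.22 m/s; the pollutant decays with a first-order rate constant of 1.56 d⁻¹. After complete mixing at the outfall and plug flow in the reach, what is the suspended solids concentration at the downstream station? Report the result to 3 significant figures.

After mixing, C = (1500·22.00 + 337.0·226.0) / 1837 = 109200/1837 = 59.42 mg/L.
Travel time t = 23.1·1000 / 0.22 = 105000 s = 29.17 h.
Decay over the reach: 59.42·exp(−kt) = 59.42·0.1502 = 8.925 mg/L.

8.93 mg/L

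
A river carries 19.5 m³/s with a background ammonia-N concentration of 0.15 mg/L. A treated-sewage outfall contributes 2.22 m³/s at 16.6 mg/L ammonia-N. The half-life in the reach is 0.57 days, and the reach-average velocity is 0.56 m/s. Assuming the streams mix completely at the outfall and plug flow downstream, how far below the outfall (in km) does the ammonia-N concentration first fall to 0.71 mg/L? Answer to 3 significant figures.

37.7 km

After mixing, C = (19.50·0.1500 + 2.220·16.60) / 21.72 = 39.78/21.72 = 1.831 mg/L.
Half-life 0.57 d → k = ln 2 / 0.57 = 1.216 d⁻¹.
Set 1.831·exp(−k·t) = 0.71 → t = ln(1.831/0.71)/k = 67320 s = 18.70 h.
Distance = v·t = 0.56·67320 = 37700 m = 37.70 km.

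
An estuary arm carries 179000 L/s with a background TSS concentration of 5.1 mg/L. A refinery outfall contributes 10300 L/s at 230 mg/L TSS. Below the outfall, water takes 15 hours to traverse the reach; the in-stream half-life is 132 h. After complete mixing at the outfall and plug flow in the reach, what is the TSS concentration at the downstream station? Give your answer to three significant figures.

Mass balance: C = (179000·5.100 + 10300·230.0) / 189300 = 3282000/189300 = 17.34 mg/L.
Half-life 132 h → k = ln 2 / 132 = 0.005251 h⁻¹ = 0.1260 d⁻¹.
First-order decay: C = 17.34·exp(−k·t) = 17.34·0.9243 = 16.02 mg/L.

16.0 mg/L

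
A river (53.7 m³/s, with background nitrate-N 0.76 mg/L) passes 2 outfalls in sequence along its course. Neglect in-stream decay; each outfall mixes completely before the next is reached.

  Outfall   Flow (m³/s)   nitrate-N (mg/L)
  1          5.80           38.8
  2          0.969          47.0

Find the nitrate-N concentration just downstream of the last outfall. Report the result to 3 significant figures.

5.15 mg/L

Outfall 1: combined Q = 59.50 m³/s; C = (53.70·0.7600 + 5.800·38.80)/59.50 = 4.468 mg/L.
Outfall 2: combined Q = 60.47 m³/s; C = (59.50·4.468 + 0.9690·47.00)/60.47 = 5.150 mg/L.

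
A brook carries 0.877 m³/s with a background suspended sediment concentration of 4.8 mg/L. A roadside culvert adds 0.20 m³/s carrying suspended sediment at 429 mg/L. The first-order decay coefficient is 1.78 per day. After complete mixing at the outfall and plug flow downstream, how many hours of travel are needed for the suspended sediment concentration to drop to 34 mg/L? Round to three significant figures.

Flow-weighted average: C = (0.8770·4.800 + 0.2000·429.0) / 1.077 = 90.01/1.077 = 83.57 mg/L.
83.57·exp(−k·t) = 34 → t = ln(83.57/34)/k = 43660 s = 12.13 h.

12.1 h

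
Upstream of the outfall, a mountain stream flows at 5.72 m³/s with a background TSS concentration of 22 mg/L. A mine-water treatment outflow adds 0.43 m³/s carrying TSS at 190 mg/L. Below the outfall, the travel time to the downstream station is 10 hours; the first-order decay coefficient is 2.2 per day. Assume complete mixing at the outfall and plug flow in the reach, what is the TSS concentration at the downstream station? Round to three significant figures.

Flow-weighted average: C = (5.720·22.00 + 0.4300·190.0) / 6.150 = 207.5/6.150 = 33.75 mg/L.
Decay over the reach: 33.75·exp(−kt) = 33.75·0.3998 = 13.49 mg/L.

13.5 mg/L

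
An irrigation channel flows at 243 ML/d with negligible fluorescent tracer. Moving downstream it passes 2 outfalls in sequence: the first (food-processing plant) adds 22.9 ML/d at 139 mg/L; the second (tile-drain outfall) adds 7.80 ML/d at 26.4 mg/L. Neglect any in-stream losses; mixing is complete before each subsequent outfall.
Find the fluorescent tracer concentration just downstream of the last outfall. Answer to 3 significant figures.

12.4 mg/L

Outfall 1: combined Q = 265.9 ML/d; C = (243.0·0 + 22.90·139.0)/265.9 = 11.97 mg/L.
Outfall 2: combined Q = 273.7 ML/d; C = (265.9·11.97 + 7.800·26.40)/273.7 = 12.38 mg/L.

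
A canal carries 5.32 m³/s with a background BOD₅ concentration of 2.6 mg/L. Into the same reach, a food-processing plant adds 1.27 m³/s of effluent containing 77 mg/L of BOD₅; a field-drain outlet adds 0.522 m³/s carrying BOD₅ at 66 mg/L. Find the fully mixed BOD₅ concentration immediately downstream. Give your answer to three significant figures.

Mass balance: C = (5.320·2.600 + 1.270·77.00 + 0.5220·66.00) / 7.112 = 146.1/7.112 = 20.54 mg/L.

20.5 mg/L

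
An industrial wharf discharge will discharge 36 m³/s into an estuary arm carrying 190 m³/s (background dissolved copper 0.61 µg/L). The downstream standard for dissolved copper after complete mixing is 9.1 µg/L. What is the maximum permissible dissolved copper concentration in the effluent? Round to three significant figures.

53.9 µg/L

At the limit, (Qr·Cr + Qe·Cₑ)/(Qr + Qe) = 9.1:
Cₑ = (226.0·9.1 − 190.0·0.6100) / 36.00 = 53.91 µg/L.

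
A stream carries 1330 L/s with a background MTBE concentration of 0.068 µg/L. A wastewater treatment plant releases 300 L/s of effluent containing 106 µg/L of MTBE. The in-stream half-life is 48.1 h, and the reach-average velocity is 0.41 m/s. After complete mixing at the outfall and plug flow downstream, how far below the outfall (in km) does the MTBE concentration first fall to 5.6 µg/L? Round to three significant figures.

128 km

Flow-weighted average: C = (1330·0.06800 + 300.0·106.0) / 1630 = 31890/1630 = 19.56 µg/L.
Half-life 48.1 h → k = ln 2 / 48.1 = 0.01441 h⁻¹ = 0.3459 d⁻¹.
Set 19.56·exp(−k·t) = 5.6 → t = ln(19.56/5.6)/k = 312500 s = 86.81 h.
Distance = v·t = 0.41·312500 = 128100 m = 128.1 km.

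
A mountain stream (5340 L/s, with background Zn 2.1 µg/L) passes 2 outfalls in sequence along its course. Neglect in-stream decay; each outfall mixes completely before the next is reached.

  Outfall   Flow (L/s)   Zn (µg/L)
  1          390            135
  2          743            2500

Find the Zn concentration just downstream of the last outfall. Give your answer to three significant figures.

Below outfall 1: Q → 5730 L/s, C = (5340·2.100 + 390.0·135.0)/5730 = 11.15 µg/L.
Below outfall 2: Q → 6473 L/s, C = (5730·11.15 + 743.0·2500)/6473 = 296.8 µg/L.

297 µg/L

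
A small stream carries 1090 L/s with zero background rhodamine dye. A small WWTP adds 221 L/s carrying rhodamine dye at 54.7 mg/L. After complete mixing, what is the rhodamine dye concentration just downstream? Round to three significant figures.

9.22 mg/L

Flow-weighted average: C = (1090·0 + 221.0·54.70) / 1311 = 12090/1311 = 9.221 mg/L.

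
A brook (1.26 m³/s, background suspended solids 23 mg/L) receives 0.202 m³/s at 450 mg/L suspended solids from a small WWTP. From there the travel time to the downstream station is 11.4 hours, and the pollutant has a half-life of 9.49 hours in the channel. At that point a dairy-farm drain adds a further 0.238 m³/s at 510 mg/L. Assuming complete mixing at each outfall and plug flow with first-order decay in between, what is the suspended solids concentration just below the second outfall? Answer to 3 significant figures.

102 mg/L

After mixing, C = (1.260·23.00 + 0.2020·450.0) / 1.462 = 119.9/1.462 = 82.00 mg/L; combined flow 1.462 m³/s.
Half-life 9.49 h → k = ln 2 / 9.49 = 0.07304 h⁻¹ = 1.753 d⁻¹.
Applying C = C₀e^(−kt): 82.00 × 0.4349 = 35.66 mg/L.
At the second outfall, C = (1.462·35.66 + 0.2380·510.0) / (1.462 + 0.2380) = 102.1 mg/L.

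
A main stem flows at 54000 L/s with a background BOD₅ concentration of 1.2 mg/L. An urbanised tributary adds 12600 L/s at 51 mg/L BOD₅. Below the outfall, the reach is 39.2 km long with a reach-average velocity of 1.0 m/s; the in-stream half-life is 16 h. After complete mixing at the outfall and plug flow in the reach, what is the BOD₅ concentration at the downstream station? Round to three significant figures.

Mixed concentration C = ΣQC/ΣQ = (54000·1.200 + 12600·51.00) / 66600 = 707400/66600 = 10.62 mg/L.
Travel time t = 39.2·1000 / 1.0 = 39200 s = 10.89 h.
Half-life 16 h → k = ln 2 / 16 = 0.04332 h⁻¹ = 1.040 d⁻¹.
After decay, C = 10.62 × e^(−kt) = 10.62 × 0.6239 = 6.627 mg/L.

6.63 mg/L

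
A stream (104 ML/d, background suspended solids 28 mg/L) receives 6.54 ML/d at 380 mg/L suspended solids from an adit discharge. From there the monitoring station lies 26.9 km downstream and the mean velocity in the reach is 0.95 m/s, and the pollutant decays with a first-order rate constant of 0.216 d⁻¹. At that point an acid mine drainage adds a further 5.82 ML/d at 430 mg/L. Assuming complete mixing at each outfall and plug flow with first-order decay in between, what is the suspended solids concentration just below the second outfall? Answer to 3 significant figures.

After mixing, C = (104.0·28.00 + 6.540·380.0) / 110.5 = 5397/110.5 = 48.83 mg/L; combined flow 110.5 ML/d.
Travel time t = 26.9·1000 / 0.95 = 28320 s = 7.865 h.
Decay over the reach: 48.83·exp(−kt) = 48.83·0.9317 = 45.49 mg/L.
Second outfall: C = (110.5·45.49 + 5.820·430.0)/116.4 = 64.72 mg/L.

64.7 mg/L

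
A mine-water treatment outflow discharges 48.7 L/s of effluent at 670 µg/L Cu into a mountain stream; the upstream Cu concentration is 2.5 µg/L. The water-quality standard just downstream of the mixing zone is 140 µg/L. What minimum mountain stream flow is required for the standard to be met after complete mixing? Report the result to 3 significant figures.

188 L/s

Set C_mix = 140: (Q·2.500 + 48.70·670.0) / (Q + 48.70) = 140
→ Q = 48.70·(670.0 − 140)/(140 − 2.500) = 187.7 L/s.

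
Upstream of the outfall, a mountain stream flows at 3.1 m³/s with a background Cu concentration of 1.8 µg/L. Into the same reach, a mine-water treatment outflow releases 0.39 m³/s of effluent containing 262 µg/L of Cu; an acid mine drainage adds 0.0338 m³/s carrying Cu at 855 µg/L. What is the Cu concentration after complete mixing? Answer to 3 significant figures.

38.8 µg/L

Conservation of mass: C = (3.100·1.800 + 0.3900·262.0 + 0.03380·855.0) / 3.524 = 136.7/3.524 = 38.78 µg/L.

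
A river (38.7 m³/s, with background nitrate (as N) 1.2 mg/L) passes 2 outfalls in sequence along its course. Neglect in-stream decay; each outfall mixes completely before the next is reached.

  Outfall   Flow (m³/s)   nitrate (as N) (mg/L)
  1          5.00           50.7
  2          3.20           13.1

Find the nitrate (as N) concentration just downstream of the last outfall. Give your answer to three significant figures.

7.29 mg/L

Below outfall 1: Q → 43.70 m³/s, C = (38.70·1.200 + 5.000·50.70)/43.70 = 6.864 mg/L.
Below outfall 2: Q → 46.90 m³/s, C = (43.70·6.864 + 3.200·13.10)/46.90 = 7.289 mg/L.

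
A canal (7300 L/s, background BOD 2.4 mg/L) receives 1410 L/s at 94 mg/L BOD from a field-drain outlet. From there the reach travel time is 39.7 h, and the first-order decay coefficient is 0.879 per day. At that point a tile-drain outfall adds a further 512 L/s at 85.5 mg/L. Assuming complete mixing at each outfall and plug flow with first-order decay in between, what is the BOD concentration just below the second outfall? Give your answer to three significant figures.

After mixing, C = (7300·2.400 + 1410·94.00) / 8710 = 150100/8710 = 17.23 mg/L; combined flow 8710 L/s.
Decay over the reach: 17.23·exp(−kt) = 17.23·0.2336 = 4.025 mg/L.
Second outfall: C = (8710·4.025 + 512.0·85.50)/9222 = 8.549 mg/L.

8.55 mg/L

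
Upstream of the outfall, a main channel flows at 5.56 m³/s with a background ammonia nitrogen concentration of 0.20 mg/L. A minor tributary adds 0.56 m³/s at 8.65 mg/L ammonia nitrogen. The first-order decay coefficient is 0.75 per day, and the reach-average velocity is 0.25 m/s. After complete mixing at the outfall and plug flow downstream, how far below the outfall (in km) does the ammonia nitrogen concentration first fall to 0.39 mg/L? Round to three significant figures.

26.3 km

Conservation of mass: C = (5.560·0.2000 + 0.5600·8.650) / 6.120 = 5.956/6.120 = 0.9732 mg/L.
Set 0.9732·exp(−k·t) = 0.39 → t = ln(0.9732/0.39)/k = 105300 s = 29.26 h.
Distance = v·t = 0.25·105300 = 26340 m = 26.34 km.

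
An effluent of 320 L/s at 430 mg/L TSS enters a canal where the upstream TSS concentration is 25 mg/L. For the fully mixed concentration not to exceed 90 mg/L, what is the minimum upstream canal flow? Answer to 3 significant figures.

1670 L/s

Set C_mix = 90: (Q·25.00 + 320.0·430.0) / (Q + 320.0) = 90
→ Q = 320.0·(430.0 − 90)/(90 − 25.00) = 1674 L/s.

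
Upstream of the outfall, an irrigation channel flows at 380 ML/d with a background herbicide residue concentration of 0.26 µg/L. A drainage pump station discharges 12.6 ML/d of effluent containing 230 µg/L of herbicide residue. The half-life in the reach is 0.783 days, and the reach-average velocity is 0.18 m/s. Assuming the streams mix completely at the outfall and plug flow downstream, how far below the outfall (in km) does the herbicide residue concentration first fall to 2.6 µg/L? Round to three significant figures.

Conservation of mass: C = (380.0·0.2600 + 12.60·230.0) / 392.6 = 2997/392.6 = 7.633 µg/L.
Half-life 0.783 d → k = ln 2 / 0.783 = 0.8852 d⁻¹.
Set 7.633·exp(−k·t) = 2.6 → t = ln(7.633/2.6)/k = 105100 s = 29.20 h.
Distance = v·t = 0.18·105100 = 18920 m = 18.92 km.

18.9 km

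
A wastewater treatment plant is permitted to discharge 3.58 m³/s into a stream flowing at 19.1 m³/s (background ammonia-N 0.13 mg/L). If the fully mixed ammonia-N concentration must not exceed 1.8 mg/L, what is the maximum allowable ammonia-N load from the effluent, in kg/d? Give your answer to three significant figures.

3310 kg/d

Mass balance at the limit: 19.10·0.1300 + 3.580·Cₑ = 22.68·1.8 → Cₑ = 10.71 mg/L.
Load = 3.580 m³/s × 10.71 g/m³ × 86 400 s/d = 3313 kg/d.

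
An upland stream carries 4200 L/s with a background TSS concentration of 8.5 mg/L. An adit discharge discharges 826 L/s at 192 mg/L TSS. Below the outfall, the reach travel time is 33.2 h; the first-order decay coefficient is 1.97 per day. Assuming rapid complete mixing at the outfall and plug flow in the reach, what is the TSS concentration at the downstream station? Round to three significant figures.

Mass balance: C = (4200·8.500 + 826.0·192.0) / 5026 = 194300/5026 = 38.66 mg/L.
First-order decay: C = 38.66·exp(−k·t) = 38.66·0.06554 = 2.533 mg/L.

2.53 mg/L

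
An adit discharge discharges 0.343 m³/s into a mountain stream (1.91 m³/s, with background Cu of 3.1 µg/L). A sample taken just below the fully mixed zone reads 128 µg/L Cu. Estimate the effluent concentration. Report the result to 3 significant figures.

824 µg/L

Mass balance: 1.910·3.100 + 0.3430·Cₑ = 2.253·128.0
→ Cₑ = (2.253·128.0 − 1.910·3.100) / 0.3430 = 823.5 µg/L.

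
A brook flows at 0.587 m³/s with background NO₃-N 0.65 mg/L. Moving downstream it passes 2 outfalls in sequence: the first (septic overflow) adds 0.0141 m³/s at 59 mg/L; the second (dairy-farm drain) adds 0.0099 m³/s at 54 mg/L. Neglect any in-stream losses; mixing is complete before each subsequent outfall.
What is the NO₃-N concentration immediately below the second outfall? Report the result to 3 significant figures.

Outfall 1: combined Q = 0.6011 m³/s; C = (0.5870·0.6500 + 0.01410·59.00)/0.6011 = 2.019 mg/L.
Outfall 2: combined Q = 0.6110 m³/s; C = (0.6011·2.019 + 0.009900·54.00)/0.6110 = 2.861 mg/L.

2.86 mg/L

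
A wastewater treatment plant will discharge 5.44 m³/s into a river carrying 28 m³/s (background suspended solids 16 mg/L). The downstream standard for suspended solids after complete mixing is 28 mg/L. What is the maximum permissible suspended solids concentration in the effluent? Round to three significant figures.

At the limit, (Qr·Cr + Qe·Cₑ)/(Qr + Qe) = 28:
Cₑ = (33.44·28 − 28.00·16.00) / 5.440 = 89.76 mg/L.

89.8 mg/L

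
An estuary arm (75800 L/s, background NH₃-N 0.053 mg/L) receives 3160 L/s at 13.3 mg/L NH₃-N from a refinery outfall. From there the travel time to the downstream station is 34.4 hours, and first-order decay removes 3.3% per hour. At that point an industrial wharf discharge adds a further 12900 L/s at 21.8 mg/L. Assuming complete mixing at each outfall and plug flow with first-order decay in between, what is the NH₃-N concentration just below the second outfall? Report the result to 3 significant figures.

3.22 mg/L

Conservation of mass: C = (75800·0.05300 + 3160·13.30) / 78960 = 46050/78960 = 0.5831 mg/L; combined flow 78960 L/s.
3.3%/h lost → k = −ln(1 − 0.033) = 0.03356 h⁻¹.
First-order decay: C = 0.5831·exp(−k·t) = 0.5831·0.3153 = 0.1838 mg/L.
At the second outfall, C = (78960·0.1838 + 12900·21.80) / (78960 + 12900) = 3.219 mg/L.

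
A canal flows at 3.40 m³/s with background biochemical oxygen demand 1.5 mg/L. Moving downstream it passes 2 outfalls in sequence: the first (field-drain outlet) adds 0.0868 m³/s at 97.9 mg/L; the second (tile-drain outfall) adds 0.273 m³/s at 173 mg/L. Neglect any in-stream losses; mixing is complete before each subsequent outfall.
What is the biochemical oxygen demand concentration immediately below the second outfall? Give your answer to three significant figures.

16.2 mg/L

After outfall 1: Q = 3.400 + 0.08680 = 3.487 m³/s; C = (3.400·1.500 + 0.08680·97.90)/3.487 = 3.900 mg/L.
After outfall 2: Q = 3.487 + 0.2730 = 3.760 m³/s; C = (3.487·3.900 + 0.2730·173.0)/3.760 = 16.18 mg/L.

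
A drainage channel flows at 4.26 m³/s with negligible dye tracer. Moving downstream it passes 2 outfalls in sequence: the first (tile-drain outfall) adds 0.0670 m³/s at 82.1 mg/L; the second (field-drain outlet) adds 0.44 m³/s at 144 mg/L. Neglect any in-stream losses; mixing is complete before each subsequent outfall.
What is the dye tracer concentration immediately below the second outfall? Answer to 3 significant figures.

Below outfall 1: Q → 4.327 m³/s, C = (4.260·0 + 0.06700·82.10)/4.327 = 1.271 mg/L.
Below outfall 2: Q → 4.767 m³/s, C = (4.327·1.271 + 0.4400·144.0)/4.767 = 14.45 mg/L.

14.4 mg/L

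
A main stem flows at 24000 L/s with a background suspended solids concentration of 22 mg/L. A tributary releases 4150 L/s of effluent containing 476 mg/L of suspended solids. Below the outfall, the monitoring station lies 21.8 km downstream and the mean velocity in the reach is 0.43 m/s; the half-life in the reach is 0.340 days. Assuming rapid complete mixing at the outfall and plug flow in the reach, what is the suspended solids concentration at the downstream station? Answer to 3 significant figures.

Flow-weighted average: C = (24000·22.00 + 4150·476.0) / 28150 = 2503000/28150 = 88.93 mg/L.
Travel time t = 21.8·1000 / 0.43 = 50700 s = 14.08 h.
Half-life 0.340 d → k = ln 2 / 0.340 = 2.039 d⁻¹.
First-order decay: C = 88.93·exp(−k·t) = 88.93·0.3023 = 26.89 mg/L.

26.9 mg/L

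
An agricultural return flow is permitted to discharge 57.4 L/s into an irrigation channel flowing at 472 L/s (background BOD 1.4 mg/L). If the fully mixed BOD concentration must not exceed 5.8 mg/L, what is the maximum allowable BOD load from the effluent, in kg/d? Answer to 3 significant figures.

Mass balance at the limit: 472.0·1.400 + 57.40·Cₑ = 529.4·5.8 → Cₑ = 41.98 mg/L.
57.40 L/s = 0.05740 m³/s. Load = 0.05740 m³/s × 41.98 g/m³ × 86 400 s/d = 208.2 kg/d.

208 kg/d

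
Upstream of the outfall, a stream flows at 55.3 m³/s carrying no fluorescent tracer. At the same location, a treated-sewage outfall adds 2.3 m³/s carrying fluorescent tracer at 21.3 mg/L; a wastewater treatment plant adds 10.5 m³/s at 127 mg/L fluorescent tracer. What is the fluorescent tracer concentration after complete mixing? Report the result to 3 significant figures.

20.3 mg/L

Mass balance: C = (55.30·0 + 2.300·21.30 + 10.50·127.0) / 68.10 = 1382/68.10 = 20.30 mg/L.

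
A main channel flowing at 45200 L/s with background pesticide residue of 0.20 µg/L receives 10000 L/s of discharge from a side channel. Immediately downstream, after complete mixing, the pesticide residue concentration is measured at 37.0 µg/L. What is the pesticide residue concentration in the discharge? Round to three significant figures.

Mass balance: 45200·0.2000 + 10000·Cₑ = 55200·37.00
→ Cₑ = (55200·37.00 − 45200·0.2000) / 10000 = 203.3 µg/L.

203 µg/L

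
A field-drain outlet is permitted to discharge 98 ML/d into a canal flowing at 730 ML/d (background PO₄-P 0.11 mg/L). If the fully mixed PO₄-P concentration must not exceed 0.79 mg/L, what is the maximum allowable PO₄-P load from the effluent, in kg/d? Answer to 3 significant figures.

Mass balance at the limit: 730.0·0.1100 + 98.00·Cₑ = 828.0·0.79 → Cₑ = 5.855 mg/L.
98.00 ML/d = 1.134 m³/s. Load = 1.134 m³/s × 5.855 g/m³ × 86 400 s/d = 573.8 kg/d.

574 kg/d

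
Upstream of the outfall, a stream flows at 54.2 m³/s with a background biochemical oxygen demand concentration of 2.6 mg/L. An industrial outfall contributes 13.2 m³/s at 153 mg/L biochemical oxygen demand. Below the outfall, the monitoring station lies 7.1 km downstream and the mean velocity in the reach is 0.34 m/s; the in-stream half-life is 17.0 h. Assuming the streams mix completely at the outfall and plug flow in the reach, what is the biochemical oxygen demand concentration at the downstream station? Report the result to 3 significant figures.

25.3 mg/L

Flow-weighted average: C = (54.20·2.600 + 13.20·153.0) / 67.40 = 2161/67.40 = 32.06 mg/L.
Travel time t = 7.1·1000 / 0.34 = 20880 s = 5.801 h.
Half-life 17.0 h → k = ln 2 / 17.0 = 0.04077 h⁻¹ = 0.9786 d⁻¹.
Decay over the reach: 32.06·exp(−kt) = 32.06·0.7894 = 25.30 mg/L.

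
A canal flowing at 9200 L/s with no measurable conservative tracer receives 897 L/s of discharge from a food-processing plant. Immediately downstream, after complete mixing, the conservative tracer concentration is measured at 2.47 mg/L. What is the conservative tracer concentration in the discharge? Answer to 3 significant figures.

Mass balance: 9200·0 + 897.0·Cₑ = 10100·2.470
→ Cₑ = (10100·2.470 − 9200·0) / 897.0 = 27.80 mg/L.

27.8 mg/L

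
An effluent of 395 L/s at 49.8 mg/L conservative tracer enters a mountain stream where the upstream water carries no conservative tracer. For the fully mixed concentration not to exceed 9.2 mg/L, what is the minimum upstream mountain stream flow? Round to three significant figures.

Set C_mix = 9.2: (Q·0 + 395.0·49.80) / (Q + 395.0) = 9.2
→ Q = 395.0·(49.80 − 9.2)/(9.2 − 0) = 1743 L/s.

1740 L/s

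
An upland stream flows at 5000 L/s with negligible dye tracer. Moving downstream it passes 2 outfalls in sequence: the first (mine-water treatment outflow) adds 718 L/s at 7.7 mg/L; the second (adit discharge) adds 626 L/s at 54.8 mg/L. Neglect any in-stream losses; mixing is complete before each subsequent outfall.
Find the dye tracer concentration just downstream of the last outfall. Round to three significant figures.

6.28 mg/L

After outfall 1: Q = 5000 + 718.0 = 5718 L/s; C = (5000·0 + 718.0·7.700)/5718 = 0.9669 mg/L.
After outfall 2: Q = 5718 + 626.0 = 6344 L/s; C = (5718·0.9669 + 626.0·54.80)/6344 = 6.279 mg/L.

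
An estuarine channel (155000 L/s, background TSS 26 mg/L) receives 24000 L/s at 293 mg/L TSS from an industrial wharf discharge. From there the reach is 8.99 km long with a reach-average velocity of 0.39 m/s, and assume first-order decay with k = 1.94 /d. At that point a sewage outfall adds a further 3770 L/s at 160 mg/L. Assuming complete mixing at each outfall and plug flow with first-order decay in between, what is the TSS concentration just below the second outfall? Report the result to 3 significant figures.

39.4 mg/L

Mixed concentration C = ΣQC/ΣQ = (155000·26.00 + 24000·293.0) / 179000 = 11060000/179000 = 61.80 mg/L; combined flow 179000 L/s.
Travel time t = 8.99·1000 / 0.39 = 23050 s = 6.403 h.
Applying C = C₀e^(−kt): 61.80 × 0.5960 = 36.83 mg/L.
Second outfall: C = (179000·36.83 + 3770·160.0)/182800 = 39.37 mg/L.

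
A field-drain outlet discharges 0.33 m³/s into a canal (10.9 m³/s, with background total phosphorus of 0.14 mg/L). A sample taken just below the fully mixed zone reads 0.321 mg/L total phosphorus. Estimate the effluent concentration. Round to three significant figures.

6.30 mg/L

Mass balance: 10.90·0.1400 + 0.3300·Cₑ = 11.23·0.3210
→ Cₑ = (11.23·0.3210 − 10.90·0.1400) / 0.3300 = 6.299 mg/L.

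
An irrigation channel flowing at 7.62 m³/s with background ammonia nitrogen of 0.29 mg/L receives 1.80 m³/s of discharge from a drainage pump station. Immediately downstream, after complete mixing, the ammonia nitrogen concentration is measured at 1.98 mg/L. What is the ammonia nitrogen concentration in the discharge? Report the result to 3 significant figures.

9.13 mg/L

Mass balance: 7.620·0.2900 + 1.800·Cₑ = 9.420·1.980
→ Cₑ = (9.420·1.980 − 7.620·0.2900) / 1.800 = 9.134 mg/L.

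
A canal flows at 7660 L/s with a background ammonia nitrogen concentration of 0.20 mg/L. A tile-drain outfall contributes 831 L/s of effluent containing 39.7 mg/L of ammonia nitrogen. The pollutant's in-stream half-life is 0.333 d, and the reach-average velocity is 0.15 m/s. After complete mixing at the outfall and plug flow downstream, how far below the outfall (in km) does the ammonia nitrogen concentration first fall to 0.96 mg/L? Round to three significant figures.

8.99 km

Conservation of mass: C = (7660·0.2000 + 831.0·39.70) / 8491 = 34520/8491 = 4.066 mg/L.
Half-life 0.333 d → k = ln 2 / 0.333 = 2.082 d⁻¹.
Set 4.066·exp(−k·t) = 0.96 → t = ln(4.066/0.96)/k = 59910 s = 16.64 h.
Distance = v·t = 0.15·59910 = 8987 m = 8.987 km.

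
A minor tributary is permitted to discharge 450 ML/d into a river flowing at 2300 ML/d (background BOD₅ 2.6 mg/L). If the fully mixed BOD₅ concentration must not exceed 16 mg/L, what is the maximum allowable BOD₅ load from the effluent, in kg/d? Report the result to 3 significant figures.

Mass balance at the limit: 2300·2.600 + 450.0·Cₑ = 2750·16 → Cₑ = 84.49 mg/L.
450.0 ML/d = 5.208 m³/s. Load = 5.208 m³/s × 84.49 g/m³ × 86 400 s/d = 38020 kg/d.

38000 kg/d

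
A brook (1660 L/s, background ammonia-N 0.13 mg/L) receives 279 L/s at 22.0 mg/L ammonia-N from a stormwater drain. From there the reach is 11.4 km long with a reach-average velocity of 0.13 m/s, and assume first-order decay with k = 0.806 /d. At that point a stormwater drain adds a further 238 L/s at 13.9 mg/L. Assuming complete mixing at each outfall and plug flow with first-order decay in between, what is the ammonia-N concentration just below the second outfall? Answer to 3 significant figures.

2.81 mg/L

Flow-weighted average: C = (1660·0.1300 + 279.0·22.00) / 1939 = 6354/1939 = 3.277 mg/L; combined flow 1939 L/s.
Travel time t = 11.4·1000 / 0.13 = 87690 s = 24.36 h.
Applying C = C₀e^(−kt): 3.277 × 0.4413 = 1.446 mg/L.
At the second outfall, C = (1939·1.446 + 238.0·13.90) / (1939 + 238.0) = 2.808 mg/L.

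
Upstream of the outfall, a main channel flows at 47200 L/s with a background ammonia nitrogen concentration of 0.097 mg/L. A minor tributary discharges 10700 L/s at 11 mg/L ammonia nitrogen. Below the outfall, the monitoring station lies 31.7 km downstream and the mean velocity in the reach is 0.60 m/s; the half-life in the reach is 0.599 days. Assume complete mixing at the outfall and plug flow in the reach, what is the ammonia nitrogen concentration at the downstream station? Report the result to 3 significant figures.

Conservation of mass: C = (47200·0.09700 + 10700·11.00) / 57900 = 122300/57900 = 2.112 mg/L.
Travel time t = 31.7·1000 / 0.60 = 52830 s = 14.68 h.
Half-life 0.599 d → k = ln 2 / 0.599 = 1.157 d⁻¹.
First-order decay: C = 2.112·exp(−k·t) = 2.112·0.4928 = 1.041 mg/L.

1.04 mg/L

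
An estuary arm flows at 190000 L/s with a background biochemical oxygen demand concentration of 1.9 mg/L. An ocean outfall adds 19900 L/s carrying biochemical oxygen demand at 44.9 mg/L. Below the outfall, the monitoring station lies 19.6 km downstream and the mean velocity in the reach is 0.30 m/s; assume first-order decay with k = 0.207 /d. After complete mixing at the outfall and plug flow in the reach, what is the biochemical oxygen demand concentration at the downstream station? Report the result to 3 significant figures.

5.11 mg/L

After mixing, C = (190000·1.900 + 19900·44.90) / 209900 = 1255000/209900 = 5.977 mg/L.
Travel time t = 19.6·1000 / 0.30 = 65330 s = 18.15 h.
After decay, C = 5.977 × e^(−kt) = 5.977 × 0.8551 = 5.111 mg/L.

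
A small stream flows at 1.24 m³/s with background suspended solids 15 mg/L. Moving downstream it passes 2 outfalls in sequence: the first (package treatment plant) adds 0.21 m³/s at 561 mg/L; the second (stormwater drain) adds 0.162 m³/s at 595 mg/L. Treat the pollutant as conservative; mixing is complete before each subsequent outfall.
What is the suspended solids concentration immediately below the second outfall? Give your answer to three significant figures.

Outfall 1: combined Q = 1.450 m³/s; C = (1.240·15.00 + 0.2100·561.0)/1.450 = 94.08 mg/L.
Outfall 2: combined Q = 1.612 m³/s; C = (1.450·94.08 + 0.1620·595.0)/1.612 = 144.4 mg/L.

144 mg/L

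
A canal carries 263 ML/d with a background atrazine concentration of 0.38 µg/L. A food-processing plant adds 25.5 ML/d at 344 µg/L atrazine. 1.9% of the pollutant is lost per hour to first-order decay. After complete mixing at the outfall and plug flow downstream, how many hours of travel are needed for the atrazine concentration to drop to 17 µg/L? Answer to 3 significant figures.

After mixing, C = (263.0·0.3800 + 25.50·344.0) / 288.5 = 8872/288.5 = 30.75 µg/L.
1.9%/h lost → k = −ln(1 − 0.019) = 0.01918 h⁻¹.
30.75·exp(−k·t) = 17 → t = ln(30.75/17)/k = 111200 s = 30.90 h.

30.9 h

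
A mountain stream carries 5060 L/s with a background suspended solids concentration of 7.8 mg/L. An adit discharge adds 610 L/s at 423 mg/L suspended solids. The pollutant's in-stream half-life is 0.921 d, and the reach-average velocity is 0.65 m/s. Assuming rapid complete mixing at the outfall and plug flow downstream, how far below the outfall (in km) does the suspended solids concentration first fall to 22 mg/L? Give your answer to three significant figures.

64.9 km

Conservation of mass: C = (5060·7.800 + 610.0·423.0) / 5670 = 297500/5670 = 52.47 mg/L.
Half-life 0.921 d → k = ln 2 / 0.921 = 0.7526 d⁻¹.
Set 52.47·exp(−k·t) = 22 → t = ln(52.47/22)/k = 99780 s = 27.72 h.
Distance = v·t = 0.65·99780 = 64860 m = 64.86 km.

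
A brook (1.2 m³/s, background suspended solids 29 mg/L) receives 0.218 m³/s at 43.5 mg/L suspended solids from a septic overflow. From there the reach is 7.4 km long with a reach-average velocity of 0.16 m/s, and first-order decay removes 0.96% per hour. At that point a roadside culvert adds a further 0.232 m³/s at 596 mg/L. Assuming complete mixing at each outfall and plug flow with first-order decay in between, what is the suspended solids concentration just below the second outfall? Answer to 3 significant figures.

108 mg/L

Conservation of mass: C = (1.200·29.00 + 0.2180·43.50) / 1.418 = 44.28/1.418 = 31.23 mg/L; combined flow 1.418 m³/s.
Travel time t = 7.4·1000 / 0.16 = 46250 s = 12.85 h.
0.96%/h lost → k = −ln(1 − 0.0096) = 0.009646 h⁻¹.
After decay, C = 31.23 × e^(−kt) = 31.23 × 0.8834 = 27.59 mg/L.
Second outfall: C = (1.418·27.59 + 0.2320·596.0)/1.650 = 107.5 mg/L.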